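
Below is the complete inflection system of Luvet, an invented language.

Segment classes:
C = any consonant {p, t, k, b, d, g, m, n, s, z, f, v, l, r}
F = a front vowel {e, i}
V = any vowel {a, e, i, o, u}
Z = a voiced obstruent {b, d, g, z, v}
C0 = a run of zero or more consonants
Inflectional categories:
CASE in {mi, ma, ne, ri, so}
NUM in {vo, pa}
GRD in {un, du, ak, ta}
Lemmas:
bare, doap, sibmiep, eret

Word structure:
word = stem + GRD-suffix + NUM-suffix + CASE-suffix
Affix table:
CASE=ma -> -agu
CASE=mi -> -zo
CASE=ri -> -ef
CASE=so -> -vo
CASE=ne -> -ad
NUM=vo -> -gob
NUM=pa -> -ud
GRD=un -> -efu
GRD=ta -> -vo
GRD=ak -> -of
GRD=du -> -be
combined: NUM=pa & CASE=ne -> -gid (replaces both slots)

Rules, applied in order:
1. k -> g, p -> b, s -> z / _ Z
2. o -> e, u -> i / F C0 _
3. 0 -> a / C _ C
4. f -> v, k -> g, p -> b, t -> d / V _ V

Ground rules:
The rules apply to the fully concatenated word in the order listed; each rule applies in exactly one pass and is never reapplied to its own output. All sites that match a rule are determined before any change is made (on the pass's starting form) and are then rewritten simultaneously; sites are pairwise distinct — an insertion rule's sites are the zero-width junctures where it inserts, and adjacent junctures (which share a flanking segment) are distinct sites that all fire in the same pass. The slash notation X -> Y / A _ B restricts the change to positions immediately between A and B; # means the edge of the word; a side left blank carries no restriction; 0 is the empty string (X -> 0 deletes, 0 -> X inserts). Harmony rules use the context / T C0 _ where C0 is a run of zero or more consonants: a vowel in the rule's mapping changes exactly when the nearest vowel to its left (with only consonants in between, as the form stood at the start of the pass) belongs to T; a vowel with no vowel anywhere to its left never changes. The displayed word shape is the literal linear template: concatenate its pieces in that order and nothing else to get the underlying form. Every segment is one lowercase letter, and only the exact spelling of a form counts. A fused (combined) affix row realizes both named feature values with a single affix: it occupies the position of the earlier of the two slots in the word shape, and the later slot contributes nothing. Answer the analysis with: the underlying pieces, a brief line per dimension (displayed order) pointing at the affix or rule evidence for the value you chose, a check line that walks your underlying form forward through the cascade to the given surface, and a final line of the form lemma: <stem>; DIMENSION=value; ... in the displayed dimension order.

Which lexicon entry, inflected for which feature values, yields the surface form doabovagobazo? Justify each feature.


underlying: doap-of-gob-zo
CASE=mi - signalled by the affix -zo
NUM=vo - signalled by the affix -gob
GRD=ak - signalled by the affix -of
check: doapofgobzo -> doapofgobzo -> doapofgobzo -> doapofagobazo -> doabovagobazo
lemma: doap; CASE=mi; NUM=vo; GRD=ak


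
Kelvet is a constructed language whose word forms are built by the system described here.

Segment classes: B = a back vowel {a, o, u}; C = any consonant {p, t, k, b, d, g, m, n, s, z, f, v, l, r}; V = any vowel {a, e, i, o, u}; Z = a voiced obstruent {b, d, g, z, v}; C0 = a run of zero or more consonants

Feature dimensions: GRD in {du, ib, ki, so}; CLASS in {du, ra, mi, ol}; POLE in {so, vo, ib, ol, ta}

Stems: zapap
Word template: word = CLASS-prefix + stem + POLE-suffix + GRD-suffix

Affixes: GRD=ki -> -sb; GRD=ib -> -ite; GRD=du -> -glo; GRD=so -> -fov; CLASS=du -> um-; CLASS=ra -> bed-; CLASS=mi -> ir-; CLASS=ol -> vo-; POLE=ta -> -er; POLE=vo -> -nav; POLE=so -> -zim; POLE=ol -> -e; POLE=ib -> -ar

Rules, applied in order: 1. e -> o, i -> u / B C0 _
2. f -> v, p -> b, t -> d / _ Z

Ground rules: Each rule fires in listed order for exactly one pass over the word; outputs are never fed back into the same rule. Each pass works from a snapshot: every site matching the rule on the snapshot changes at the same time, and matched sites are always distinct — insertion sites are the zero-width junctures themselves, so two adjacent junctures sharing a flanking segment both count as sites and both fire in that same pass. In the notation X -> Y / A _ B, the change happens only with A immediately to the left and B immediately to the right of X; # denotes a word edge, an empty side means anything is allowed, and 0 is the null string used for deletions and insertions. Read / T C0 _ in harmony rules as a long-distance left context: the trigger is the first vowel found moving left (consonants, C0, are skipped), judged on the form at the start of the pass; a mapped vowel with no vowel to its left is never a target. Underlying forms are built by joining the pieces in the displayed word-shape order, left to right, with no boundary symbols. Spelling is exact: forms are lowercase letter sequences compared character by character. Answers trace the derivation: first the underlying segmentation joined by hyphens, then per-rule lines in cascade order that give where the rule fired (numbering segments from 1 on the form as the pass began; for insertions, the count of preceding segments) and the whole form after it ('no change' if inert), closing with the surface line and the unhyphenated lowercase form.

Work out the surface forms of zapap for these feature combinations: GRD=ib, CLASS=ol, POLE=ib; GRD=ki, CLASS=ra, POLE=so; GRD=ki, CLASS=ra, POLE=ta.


cell GRD=ib, CLASS=ol, POLE=ib:
underlying: vo-zapap-ar-ite
1. e -> o, i -> u / B C0 _: fires at position(s) 10: vozapaparute
2. f -> v, p -> b, t -> d / _ Z: no change
surface: vozapaparute

cell GRD=ki, CLASS=ra, POLE=so:
underlying: bed-zapap-zim-sb
1. e -> o, i -> u / B C0 _: fires at position(s) 10: bedzapapzumsb
2. f -> v, p -> b, t -> d / _ Z: fires at position(s) 8: bedzapabzumsb
surface: bedzapabzumsb

cell GRD=ki, CLASS=ra, POLE=ta:
underlying: bed-zapap-er-sb
1. e -> o, i -> u / B C0 _: fires at position(s) 9: bedzapaporsb
2. f -> v, p -> b, t -> d / _ Z: no change
surface: bedzapaporsb


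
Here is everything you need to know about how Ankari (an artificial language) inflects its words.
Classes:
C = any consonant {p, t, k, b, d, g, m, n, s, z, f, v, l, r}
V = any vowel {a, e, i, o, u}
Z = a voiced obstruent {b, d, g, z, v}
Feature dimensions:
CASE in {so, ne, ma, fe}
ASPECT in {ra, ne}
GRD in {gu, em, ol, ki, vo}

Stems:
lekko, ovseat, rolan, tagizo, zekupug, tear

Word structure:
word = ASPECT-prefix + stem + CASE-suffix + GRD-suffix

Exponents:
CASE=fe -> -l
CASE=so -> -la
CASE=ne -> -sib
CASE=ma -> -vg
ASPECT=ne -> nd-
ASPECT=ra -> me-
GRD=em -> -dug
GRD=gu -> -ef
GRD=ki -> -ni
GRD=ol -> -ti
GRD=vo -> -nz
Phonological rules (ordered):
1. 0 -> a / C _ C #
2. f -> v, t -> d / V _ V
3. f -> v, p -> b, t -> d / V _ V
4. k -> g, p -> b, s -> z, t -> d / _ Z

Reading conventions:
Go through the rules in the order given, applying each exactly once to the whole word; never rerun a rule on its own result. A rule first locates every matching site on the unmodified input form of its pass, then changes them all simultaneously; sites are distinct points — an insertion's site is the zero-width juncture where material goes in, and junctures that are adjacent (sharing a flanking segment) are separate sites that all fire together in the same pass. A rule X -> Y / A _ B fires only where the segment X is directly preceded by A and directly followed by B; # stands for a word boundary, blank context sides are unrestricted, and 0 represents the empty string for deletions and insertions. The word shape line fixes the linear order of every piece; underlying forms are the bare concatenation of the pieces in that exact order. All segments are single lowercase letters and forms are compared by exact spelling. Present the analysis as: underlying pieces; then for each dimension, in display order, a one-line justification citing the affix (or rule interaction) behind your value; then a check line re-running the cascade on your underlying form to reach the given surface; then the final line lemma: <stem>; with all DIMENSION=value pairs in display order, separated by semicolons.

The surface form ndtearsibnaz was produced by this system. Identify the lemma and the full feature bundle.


underlying: nd-tear-sib-nz
CASE=ne - signalled by the affix -sib
ASPECT=ne - signalled by the affix nd-
GRD=vo - signalled by the affix -nz
check: ndtearsibnz -> ndtearsibnaz -> ndtearsibnaz -> ndtearsibnaz -> ndtearsibnaz
lemma: tear; CASE=ne; ASPECT=ne; GRD=vo


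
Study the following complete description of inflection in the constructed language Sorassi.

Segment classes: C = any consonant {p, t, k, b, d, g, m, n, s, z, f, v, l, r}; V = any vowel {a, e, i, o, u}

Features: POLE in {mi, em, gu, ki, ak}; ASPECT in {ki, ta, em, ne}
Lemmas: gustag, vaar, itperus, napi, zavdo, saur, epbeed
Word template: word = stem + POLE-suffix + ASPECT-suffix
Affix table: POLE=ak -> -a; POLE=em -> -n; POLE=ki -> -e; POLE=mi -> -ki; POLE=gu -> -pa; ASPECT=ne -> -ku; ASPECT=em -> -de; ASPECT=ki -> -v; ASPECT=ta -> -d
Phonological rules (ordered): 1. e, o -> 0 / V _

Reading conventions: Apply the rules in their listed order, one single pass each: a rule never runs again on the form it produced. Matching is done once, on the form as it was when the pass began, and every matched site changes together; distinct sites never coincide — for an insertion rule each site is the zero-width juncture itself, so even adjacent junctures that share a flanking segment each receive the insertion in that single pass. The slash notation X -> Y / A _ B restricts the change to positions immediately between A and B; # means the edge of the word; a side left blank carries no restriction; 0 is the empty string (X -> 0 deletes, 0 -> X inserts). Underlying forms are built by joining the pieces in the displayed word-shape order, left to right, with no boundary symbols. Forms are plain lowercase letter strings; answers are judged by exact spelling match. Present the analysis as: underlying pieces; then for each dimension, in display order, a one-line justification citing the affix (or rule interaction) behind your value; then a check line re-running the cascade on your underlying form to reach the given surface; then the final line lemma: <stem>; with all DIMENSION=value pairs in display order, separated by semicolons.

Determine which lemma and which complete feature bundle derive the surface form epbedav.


underlying: epbeed-a-v
POLE=ak - signalled by the affix -a
ASPECT=ki - signalled by the affix -v
check: epbeedav -> epbedav
lemma: epbeed; POLE=ak; ASPECT=ki


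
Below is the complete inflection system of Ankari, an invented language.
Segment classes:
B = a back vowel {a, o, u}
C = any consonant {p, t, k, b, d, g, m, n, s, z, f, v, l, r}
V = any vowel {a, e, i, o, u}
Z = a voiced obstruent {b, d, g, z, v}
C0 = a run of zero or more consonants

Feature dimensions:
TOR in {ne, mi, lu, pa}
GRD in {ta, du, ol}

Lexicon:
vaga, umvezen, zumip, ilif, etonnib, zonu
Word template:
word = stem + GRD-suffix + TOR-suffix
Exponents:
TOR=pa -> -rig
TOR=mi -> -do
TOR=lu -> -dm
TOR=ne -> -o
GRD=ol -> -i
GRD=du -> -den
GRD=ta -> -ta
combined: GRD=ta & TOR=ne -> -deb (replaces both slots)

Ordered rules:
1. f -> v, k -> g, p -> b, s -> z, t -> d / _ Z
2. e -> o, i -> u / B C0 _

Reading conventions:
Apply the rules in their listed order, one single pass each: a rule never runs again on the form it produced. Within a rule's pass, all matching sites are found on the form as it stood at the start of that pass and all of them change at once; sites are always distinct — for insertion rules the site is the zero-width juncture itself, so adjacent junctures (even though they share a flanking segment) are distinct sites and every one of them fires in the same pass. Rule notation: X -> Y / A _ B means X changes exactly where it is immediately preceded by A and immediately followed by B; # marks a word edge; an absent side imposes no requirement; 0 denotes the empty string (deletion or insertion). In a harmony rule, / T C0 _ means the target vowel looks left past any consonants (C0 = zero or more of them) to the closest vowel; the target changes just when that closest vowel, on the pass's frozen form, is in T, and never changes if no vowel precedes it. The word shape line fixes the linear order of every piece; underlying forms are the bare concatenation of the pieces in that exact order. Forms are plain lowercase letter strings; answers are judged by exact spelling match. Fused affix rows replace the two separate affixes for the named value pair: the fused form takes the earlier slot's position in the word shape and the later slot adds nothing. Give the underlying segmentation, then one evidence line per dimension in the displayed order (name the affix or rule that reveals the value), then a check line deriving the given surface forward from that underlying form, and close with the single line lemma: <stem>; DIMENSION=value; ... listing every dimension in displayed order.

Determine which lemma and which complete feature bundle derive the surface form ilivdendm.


underlying: ilif-den-dm
TOR=lu - signalled by the affix -dm
GRD=du - signalled by the affix -den
check: ilifdendm -> ilivdendm -> ilivdendm
lemma: ilif; TOR=lu; GRD=du


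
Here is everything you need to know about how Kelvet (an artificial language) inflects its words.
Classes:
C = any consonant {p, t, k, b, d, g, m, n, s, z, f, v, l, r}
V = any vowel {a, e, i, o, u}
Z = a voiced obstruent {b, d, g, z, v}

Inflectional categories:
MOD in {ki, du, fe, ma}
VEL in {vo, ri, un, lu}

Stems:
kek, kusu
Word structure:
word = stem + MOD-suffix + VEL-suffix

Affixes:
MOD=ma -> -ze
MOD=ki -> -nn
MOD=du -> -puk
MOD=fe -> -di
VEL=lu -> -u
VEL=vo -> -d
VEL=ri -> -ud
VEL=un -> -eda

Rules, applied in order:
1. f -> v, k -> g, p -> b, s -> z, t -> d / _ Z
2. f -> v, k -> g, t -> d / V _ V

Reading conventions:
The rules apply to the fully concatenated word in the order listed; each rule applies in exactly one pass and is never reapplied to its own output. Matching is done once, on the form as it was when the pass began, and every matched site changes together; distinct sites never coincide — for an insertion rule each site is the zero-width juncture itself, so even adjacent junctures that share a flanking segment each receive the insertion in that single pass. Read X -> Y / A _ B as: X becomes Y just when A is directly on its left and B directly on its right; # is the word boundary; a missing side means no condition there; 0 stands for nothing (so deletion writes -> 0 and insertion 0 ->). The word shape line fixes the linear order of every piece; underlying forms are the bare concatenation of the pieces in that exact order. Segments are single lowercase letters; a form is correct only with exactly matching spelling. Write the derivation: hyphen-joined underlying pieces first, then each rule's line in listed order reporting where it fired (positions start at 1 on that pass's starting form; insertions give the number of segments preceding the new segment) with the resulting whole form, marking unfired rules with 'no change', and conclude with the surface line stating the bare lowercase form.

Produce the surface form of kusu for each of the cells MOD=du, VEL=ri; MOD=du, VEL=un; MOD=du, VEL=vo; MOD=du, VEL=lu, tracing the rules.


cell MOD=du, VEL=ri:
underlying: kusu-puk-ud
1. f -> v, k -> g, p -> b, s -> z, t -> d / _ Z: no change
2. f -> v, k -> g, t -> d / V _ V: fires at position(s) 7: kusupugud
surface: kusupugud

cell MOD=du, VEL=un:
underlying: kusu-puk-eda
1. f -> v, k -> g, p -> b, s -> z, t -> d / _ Z: no change
2. f -> v, k -> g, t -> d / V _ V: fires at position(s) 7: kusupugeda
surface: kusupugeda

cell MOD=du, VEL=vo:
underlying: kusu-puk-d
1. f -> v, k -> g, p -> b, s -> z, t -> d / _ Z: fires at position(s) 7: kusupugd
2. f -> v, k -> g, t -> d / V _ V: no change
surface: kusupugd

cell MOD=du, VEL=lu:
underlying: kusu-puk-u
1. f -> v, k -> g, p -> b, s -> z, t -> d / _ Z: no change
2. f -> v, k -> g, t -> d / V _ V: fires at position(s) 7: kusupugu
surface: kusupugu


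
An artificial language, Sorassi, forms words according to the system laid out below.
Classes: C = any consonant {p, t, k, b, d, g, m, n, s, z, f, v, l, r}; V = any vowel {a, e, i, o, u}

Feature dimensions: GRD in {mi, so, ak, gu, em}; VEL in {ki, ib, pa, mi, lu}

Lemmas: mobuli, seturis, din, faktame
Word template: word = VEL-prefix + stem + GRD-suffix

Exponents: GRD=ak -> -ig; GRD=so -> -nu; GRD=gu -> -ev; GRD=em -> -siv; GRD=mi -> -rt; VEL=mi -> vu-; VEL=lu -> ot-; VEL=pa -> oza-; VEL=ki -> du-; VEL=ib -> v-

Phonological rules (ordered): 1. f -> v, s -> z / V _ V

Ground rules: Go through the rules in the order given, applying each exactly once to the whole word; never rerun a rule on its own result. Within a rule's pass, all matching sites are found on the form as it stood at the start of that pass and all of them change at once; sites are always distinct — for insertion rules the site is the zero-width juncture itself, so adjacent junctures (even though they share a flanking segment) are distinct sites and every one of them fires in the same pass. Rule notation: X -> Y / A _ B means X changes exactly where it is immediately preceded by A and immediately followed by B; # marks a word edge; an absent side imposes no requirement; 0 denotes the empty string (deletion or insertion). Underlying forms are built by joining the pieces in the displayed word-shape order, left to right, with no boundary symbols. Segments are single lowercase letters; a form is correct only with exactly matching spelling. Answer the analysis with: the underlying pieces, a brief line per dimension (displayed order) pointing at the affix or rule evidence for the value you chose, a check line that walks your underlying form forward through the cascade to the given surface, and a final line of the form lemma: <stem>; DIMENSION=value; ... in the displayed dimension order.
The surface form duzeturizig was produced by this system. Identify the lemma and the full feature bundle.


underlying: du-seturis-ig
GRD=ak - signalled by the affix -ig
VEL=ki - signalled by the affix du-
check: duseturisig -> duzeturizig
lemma: seturis; GRD=ak; VEL=ki


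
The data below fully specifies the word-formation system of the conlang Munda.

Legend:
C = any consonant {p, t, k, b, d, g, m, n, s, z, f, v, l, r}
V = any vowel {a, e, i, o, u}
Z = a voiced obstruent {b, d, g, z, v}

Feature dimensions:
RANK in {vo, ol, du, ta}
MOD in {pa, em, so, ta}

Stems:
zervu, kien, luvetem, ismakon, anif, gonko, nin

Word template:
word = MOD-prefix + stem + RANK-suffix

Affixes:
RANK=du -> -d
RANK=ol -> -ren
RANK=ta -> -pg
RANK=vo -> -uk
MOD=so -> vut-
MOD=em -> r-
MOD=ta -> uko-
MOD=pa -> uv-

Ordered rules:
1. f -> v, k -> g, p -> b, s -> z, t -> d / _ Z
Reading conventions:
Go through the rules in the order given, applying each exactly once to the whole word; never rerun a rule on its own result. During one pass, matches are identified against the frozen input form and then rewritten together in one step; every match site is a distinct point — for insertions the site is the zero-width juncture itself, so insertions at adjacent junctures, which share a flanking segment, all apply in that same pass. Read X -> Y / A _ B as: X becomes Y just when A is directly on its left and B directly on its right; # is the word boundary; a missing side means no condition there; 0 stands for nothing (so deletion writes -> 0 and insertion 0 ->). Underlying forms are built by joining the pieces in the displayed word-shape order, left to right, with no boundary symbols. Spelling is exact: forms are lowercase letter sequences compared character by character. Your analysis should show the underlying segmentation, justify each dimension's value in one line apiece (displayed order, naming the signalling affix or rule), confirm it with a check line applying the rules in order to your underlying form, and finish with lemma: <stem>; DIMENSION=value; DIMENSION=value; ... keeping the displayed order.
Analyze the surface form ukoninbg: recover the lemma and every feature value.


underlying: uko-nin-pg
RANK=ta - signalled by the affix -pg
MOD=ta - signalled by the affix uko-
check: ukoninpg -> ukoninbg
lemma: nin; RANK=ta; MOD=ta


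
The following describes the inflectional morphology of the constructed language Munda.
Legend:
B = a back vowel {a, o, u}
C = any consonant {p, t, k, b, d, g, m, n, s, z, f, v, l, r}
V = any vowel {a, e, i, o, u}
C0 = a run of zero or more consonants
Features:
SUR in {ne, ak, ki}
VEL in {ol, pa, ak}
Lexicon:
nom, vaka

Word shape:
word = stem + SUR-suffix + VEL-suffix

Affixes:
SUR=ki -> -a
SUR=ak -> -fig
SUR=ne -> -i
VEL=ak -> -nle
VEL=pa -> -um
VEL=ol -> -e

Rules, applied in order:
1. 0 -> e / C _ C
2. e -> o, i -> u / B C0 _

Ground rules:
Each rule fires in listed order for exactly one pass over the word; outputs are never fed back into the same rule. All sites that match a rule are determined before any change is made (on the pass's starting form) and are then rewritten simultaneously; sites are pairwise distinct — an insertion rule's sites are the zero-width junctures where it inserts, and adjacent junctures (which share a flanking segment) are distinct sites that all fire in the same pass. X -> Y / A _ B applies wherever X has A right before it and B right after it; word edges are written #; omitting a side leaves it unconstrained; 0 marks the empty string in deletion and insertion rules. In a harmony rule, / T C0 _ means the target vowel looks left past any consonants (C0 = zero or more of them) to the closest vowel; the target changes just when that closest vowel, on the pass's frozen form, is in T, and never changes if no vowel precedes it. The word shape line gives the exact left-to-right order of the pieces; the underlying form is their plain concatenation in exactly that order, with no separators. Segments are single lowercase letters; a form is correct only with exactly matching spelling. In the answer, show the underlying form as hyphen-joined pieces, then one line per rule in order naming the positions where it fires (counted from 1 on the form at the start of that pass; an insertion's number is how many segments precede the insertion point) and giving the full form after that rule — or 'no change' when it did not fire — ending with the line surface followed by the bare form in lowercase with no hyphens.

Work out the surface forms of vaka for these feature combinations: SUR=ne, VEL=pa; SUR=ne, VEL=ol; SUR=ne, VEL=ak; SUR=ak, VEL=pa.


cell SUR=ne, VEL=pa:
underlying: vaka-i-um
1. 0 -> e / C _ C: no change
2. e -> o, i -> u / B C0 _: fires at position(s) 5: vakauum
surface: vakauum

cell SUR=ne, VEL=ol:
underlying: vaka-i-e
1. 0 -> e / C _ C: no change
2. e -> o, i -> u / B C0 _: fires at position(s) 5: vakaue
surface: vakaue

cell SUR=ne, VEL=ak:
underlying: vaka-i-nle
1. 0 -> e / C _ C: inserts after position(s) 6: vakainele
2. e -> o, i -> u / B C0 _: fires at position(s) 5: vakaunele
surface: vakaunele

cell SUR=ak, VEL=pa:
underlying: vaka-fig-um
1. 0 -> e / C _ C: no change
2. e -> o, i -> u / B C0 _: fires at position(s) 6: vakafugum
surface: vakafugum


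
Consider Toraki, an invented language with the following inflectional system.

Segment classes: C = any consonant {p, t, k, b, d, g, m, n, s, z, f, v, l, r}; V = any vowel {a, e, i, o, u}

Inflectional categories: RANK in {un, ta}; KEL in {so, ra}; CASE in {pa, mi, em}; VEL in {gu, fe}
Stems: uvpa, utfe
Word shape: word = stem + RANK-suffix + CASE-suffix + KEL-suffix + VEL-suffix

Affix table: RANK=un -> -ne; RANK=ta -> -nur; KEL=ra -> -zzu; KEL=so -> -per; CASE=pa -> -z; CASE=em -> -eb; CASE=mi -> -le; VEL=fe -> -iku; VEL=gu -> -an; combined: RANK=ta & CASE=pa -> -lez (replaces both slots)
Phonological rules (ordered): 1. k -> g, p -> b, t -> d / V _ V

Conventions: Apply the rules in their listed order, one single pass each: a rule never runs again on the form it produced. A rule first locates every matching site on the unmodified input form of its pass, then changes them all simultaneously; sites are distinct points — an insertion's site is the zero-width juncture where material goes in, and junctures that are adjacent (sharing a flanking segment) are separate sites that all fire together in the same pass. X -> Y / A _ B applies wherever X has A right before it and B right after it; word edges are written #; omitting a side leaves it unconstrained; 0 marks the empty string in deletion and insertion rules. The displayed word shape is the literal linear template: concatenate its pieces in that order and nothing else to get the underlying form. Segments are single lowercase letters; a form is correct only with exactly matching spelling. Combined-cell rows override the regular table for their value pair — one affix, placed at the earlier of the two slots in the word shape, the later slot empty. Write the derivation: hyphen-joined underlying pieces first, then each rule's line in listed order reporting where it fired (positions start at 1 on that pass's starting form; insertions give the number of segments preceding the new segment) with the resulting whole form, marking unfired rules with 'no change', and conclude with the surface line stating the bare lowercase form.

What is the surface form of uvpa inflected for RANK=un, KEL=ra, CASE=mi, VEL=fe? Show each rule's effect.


underlying: uvpa-ne-le-zzu-iku
1. k -> g, p -> b, t -> d / V _ V: fires at position(s) 13: uvpanelezzuigu
surface: uvpanelezzuigu


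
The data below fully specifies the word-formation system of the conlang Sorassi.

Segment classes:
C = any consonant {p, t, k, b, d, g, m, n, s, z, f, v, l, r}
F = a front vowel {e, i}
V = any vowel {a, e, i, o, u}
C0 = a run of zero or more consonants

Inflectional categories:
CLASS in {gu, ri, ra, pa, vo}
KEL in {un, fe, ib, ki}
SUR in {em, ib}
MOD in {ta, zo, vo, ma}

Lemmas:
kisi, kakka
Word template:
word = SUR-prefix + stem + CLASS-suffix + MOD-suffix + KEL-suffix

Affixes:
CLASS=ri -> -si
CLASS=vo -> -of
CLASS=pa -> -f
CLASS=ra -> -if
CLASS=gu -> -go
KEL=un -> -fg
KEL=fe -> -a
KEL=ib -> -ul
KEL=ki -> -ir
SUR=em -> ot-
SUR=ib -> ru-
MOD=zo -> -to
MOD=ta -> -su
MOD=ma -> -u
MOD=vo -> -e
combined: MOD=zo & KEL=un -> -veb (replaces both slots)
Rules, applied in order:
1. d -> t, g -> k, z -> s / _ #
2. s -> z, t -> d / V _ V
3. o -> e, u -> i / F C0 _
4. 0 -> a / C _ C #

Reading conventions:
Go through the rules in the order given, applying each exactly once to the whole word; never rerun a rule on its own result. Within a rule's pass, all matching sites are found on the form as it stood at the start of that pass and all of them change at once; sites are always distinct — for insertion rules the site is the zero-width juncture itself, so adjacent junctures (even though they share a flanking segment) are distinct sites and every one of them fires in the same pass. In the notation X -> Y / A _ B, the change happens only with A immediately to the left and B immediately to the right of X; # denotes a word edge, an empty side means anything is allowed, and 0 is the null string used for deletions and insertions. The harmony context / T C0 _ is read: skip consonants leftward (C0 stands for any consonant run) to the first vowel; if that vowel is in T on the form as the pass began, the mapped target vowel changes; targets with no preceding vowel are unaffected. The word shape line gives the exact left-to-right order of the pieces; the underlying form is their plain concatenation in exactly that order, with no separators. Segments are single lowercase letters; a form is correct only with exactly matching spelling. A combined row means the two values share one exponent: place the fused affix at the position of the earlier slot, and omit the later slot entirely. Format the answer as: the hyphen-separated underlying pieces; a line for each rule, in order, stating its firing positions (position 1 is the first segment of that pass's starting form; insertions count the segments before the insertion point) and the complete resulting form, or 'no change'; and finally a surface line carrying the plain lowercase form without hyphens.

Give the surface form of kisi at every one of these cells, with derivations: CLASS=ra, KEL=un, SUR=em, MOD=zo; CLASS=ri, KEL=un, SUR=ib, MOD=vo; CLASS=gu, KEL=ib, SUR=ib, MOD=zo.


cell CLASS=ra, KEL=un, SUR=em, MOD=zo:
underlying: ot-kisi-if-veb
1. d -> t, g -> k, z -> s / _ #: no change
2. s -> z, t -> d / V _ V: fires at position(s) 5: otkiziifveb
3. o -> e, u -> i / F C0 _: no change
4. 0 -> a / C _ C #: no change
surface: otkiziifveb

cell CLASS=ri, KEL=un, SUR=ib, MOD=vo:
underlying: ru-kisi-si-e-fg
1. d -> t, g -> k, z -> s / _ #: fires at position(s) 11: rukisisiefk
2. s -> z, t -> d / V _ V: fires at position(s) 5, 7: rukiziziefk
3. o -> e, u -> i / F C0 _: no change
4. 0 -> a / C _ C #: inserts after position(s) 10: rukiziziefak
surface: rukiziziefak

cell CLASS=gu, KEL=ib, SUR=ib, MOD=zo:
underlying: ru-kisi-go-to-ul
1. d -> t, g -> k, z -> s / _ #: no change
2. s -> z, t -> d / V _ V: fires at position(s) 5, 9: rukizigodoul
3. o -> e, u -> i / F C0 _: fires at position(s) 8: rukizigedoul
4. 0 -> a / C _ C #: no change
surface: rukizigedoul


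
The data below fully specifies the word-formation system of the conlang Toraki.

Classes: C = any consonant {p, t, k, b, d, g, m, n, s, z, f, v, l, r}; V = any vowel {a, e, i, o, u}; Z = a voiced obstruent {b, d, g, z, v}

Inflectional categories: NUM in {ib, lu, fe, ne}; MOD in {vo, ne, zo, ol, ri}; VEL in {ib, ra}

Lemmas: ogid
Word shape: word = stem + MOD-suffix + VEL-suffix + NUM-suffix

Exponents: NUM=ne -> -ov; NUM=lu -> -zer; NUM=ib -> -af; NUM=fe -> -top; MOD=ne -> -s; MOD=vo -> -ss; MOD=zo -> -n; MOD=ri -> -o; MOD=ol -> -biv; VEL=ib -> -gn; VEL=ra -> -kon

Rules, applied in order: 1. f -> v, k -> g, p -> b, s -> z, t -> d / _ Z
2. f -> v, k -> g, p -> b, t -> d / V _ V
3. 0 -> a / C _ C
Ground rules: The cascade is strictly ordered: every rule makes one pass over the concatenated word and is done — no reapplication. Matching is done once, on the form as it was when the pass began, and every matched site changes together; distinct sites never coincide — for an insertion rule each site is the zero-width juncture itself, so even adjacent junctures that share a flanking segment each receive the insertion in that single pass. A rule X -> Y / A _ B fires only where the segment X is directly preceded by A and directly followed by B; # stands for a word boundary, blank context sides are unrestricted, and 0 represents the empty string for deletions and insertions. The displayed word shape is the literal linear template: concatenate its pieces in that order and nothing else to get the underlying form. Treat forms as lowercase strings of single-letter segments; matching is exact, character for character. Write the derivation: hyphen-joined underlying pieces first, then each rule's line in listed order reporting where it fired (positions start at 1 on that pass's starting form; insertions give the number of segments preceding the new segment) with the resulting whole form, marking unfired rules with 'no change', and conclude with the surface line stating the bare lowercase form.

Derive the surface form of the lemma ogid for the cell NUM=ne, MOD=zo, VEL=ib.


underlying: ogid-n-gn-ov
1. f -> v, k -> g, p -> b, s -> z, t -> d / _ Z: no change
2. f -> v, k -> g, p -> b, t -> d / V _ V: no change
3. 0 -> a / C _ C: inserts after position(s) 4, 5, 6: ogidanaganov
surface: ogidanaganov


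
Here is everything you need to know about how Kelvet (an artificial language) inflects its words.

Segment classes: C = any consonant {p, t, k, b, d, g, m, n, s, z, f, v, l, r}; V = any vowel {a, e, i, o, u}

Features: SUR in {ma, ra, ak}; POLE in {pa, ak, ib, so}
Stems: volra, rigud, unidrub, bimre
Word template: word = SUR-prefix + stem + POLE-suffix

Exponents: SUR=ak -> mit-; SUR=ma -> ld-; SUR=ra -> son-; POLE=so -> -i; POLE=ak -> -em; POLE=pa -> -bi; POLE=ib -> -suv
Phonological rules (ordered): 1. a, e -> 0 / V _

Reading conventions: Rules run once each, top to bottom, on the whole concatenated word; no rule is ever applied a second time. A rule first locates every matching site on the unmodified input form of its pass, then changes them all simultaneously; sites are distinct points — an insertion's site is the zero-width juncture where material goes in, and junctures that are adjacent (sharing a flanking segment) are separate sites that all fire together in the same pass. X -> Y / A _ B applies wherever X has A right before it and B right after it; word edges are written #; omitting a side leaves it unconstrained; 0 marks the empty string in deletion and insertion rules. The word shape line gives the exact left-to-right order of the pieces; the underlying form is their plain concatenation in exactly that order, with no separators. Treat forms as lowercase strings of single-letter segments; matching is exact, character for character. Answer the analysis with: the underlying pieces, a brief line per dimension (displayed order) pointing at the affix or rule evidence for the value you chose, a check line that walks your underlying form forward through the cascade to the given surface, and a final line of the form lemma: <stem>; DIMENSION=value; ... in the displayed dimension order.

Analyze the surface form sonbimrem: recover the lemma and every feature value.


underlying: son-bimre-em
SUR=ra - signalled by the affix son-
POLE=ak - signalled by the affix -em
check: sonbimreem -> sonbimrem
lemma: bimre; SUR=ra; POLE=ak


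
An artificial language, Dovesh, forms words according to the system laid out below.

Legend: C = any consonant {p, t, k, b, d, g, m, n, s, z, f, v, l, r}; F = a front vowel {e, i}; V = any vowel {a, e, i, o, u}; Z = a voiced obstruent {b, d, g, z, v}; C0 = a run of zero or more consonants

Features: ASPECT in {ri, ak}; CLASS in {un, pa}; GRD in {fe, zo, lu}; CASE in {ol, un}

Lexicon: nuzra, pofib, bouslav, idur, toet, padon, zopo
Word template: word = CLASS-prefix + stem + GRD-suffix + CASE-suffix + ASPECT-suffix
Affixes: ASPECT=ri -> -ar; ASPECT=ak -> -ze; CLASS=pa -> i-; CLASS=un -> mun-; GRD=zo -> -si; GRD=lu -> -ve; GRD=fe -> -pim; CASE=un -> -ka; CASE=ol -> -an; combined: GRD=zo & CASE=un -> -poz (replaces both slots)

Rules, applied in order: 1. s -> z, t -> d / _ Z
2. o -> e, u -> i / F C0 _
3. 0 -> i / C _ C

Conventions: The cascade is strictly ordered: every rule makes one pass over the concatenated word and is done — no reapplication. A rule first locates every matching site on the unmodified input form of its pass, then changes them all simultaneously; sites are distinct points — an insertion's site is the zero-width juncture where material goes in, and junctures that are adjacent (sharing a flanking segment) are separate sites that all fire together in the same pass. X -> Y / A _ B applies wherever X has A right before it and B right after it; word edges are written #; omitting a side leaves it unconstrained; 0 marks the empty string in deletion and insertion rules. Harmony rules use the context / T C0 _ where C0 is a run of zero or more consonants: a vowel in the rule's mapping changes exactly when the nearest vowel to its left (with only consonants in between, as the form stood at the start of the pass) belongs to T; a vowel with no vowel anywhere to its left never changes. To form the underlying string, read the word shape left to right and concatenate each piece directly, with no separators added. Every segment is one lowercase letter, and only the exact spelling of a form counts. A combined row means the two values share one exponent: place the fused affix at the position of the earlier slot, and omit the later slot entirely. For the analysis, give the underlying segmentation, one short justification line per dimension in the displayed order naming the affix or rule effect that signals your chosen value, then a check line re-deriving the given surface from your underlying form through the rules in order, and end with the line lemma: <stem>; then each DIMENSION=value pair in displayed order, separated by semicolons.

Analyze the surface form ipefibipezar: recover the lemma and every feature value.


underlying: i-pofib-poz-ar
ASPECT=ri - signalled by the affix -ar
CLASS=pa - signalled by the affix i-
GRD=zo - signalled by the combined affix row
CASE=un - signalled by the combined affix row
check: ipofibpozar -> ipofibpozar -> ipefibpezar -> ipefibipezar
lemma: pofib; ASPECT=ri; CLASS=pa; GRD=zo; CASE=un


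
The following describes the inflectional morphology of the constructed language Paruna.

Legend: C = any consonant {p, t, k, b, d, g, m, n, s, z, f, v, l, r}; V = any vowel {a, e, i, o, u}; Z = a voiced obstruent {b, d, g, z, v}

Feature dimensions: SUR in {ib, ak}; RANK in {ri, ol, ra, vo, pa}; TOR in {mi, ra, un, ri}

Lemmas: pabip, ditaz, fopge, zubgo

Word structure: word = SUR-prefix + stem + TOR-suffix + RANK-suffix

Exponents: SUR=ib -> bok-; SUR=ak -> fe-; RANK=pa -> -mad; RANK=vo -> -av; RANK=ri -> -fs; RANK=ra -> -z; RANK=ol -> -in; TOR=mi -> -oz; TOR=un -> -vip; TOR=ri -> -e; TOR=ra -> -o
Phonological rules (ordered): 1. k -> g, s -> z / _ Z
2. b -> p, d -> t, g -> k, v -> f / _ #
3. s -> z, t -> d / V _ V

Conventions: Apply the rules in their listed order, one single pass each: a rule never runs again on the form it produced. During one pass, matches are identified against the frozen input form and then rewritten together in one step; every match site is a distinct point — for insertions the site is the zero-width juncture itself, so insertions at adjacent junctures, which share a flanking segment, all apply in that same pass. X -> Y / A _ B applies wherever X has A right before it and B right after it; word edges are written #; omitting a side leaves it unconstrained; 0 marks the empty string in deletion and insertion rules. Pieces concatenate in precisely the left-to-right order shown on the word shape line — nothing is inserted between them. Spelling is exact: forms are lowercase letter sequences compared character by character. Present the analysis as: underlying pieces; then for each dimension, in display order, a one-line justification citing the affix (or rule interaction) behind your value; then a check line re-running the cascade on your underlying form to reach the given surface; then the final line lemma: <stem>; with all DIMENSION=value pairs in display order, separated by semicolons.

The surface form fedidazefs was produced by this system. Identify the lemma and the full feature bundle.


underlying: fe-ditaz-e-fs
SUR=ak - signalled by the affix fe-
RANK=ri - signalled by the affix -fs
TOR=ri - signalled by the affix -e
check: feditazefs -> feditazefs -> feditazefs -> fedidazefs
lemma: ditaz; SUR=ak; RANK=ri; TOR=ri


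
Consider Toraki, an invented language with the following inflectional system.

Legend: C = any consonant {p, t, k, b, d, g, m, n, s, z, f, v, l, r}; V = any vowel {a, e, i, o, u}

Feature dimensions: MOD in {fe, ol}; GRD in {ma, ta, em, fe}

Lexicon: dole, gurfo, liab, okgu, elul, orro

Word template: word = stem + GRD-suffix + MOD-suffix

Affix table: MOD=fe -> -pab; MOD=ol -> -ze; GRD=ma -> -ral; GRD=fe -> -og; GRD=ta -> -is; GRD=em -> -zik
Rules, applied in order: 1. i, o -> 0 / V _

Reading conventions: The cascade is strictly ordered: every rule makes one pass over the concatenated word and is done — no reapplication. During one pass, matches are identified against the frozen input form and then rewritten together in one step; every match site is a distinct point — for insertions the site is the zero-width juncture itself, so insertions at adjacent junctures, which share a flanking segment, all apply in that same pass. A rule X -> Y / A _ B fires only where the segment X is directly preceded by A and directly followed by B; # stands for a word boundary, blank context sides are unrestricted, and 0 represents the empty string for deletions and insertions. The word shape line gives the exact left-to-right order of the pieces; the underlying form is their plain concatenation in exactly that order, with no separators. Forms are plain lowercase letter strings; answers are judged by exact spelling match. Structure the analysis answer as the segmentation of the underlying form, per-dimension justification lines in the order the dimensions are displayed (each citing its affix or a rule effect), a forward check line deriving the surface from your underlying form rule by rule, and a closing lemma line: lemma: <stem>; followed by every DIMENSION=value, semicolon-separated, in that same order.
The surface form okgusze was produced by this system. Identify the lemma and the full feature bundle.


underlying: okgu-is-ze
MOD=ol - signalled by the affix -ze
GRD=ta - signalled by the affix -is
check: okguisze -> okgusze
lemma: okgu; MOD=ol; GRD=ta
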